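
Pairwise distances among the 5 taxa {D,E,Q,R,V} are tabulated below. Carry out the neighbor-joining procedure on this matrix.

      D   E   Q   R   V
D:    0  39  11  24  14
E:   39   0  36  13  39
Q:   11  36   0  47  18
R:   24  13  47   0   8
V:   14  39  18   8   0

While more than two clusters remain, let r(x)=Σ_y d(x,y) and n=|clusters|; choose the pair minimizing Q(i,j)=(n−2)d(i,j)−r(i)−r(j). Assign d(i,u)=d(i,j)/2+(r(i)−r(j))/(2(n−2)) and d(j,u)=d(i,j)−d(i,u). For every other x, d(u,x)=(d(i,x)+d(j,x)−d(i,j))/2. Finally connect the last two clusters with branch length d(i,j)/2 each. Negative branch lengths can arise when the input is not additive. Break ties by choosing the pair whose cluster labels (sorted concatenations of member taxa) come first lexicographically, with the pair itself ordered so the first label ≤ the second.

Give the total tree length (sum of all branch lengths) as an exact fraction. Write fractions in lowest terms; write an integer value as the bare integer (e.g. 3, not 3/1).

1. join E+R (d=13, Q=-180) ⇒ ER; edges |E|=37/3, |R|=2/3
  updated: d(D,ER)=25, d(ER,Q)=35, d(ER,V)=17
2. join D+Q (d=11, Q=-92) ⇒ DQ; edges |D|=2, |Q|=9
  updated: d(DQ,ER)=49/2, d(DQ,V)=21/2
3. join DQ+ER (d=49/2, Q=-52) ⇒ DEQR; edges |DQ|=9, |ER|=31/2
  updated: d(DEQR,V)=3/2
4. join DEQR+V (d=3/2) ⇒ DEQRV; edges |DEQR|=3/4, |V|=3/4
final tree: (((D:2,Q:9):9,(E:37/3,R:2/3):31/2):3/4,V:3/4)
total length: 50

50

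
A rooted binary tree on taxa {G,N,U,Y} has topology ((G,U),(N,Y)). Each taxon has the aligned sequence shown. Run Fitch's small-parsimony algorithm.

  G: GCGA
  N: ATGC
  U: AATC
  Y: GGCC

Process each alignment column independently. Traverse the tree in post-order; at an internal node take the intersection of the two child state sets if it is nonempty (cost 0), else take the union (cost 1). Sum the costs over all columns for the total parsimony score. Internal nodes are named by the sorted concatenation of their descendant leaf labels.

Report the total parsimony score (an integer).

GU@0: {G} ∪ {A} = {A,G} (union, +1)
NY@0: {A} ∪ {G} = {A,G} (union, +1)
GNUY@0: {A,G} ∩ {A,G} = {A,G} (intersection, +0)
GU@1: {C} ∪ {A} = {A,C} (union, +1)
NY@1: {T} ∪ {G} = {G,T} (union, +1)
GNUY@1: {A,C} ∪ {G,T} = {A,C,G,T} (union, +1)
GU@2: {G} ∪ {T} = {G,T} (union, +1)
NY@2: {G} ∪ {C} = {C,G} (union, +1)
GNUY@2: {G,T} ∩ {C,G} = {G} (intersection, +0)
GU@3: {A} ∪ {C} = {A,C} (union, +1)
NY@3: {C} ∩ {C} = {C} (intersection, +0)
GNUY@3: {A,C} ∩ {C} = {C} (intersection, +0)
per-site changes: [2, 3, 2, 1]; total = 8

8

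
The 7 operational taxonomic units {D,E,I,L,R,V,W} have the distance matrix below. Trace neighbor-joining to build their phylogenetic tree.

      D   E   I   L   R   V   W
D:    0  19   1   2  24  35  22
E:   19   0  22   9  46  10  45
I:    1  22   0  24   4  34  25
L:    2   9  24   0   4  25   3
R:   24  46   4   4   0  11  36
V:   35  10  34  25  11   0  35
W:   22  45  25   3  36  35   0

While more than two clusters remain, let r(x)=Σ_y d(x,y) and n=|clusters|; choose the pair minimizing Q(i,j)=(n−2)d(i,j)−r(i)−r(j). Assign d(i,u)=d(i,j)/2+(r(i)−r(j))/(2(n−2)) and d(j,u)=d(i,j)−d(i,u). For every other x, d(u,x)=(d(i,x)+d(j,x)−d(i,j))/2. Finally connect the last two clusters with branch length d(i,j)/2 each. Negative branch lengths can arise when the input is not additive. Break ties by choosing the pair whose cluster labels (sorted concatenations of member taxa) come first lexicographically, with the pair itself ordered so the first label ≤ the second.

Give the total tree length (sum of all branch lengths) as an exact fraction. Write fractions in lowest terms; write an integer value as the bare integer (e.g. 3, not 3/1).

step 1: merge (E,V) at d=10, Q=-251; branch lengths E→51/10, V→49/10; new cluster EV
  updated: d(D,EV)=22, d(EV,I)=23, d(EV,L)=12, d(EV,R)=47/2, d(EV,W)=35
step 2: merge (L,W) at d=3, Q=-154; branch lengths L→-8, W→11; new cluster LW
  updated: d(D,LW)=21/2, d(EV,LW)=22, d(I,LW)=23, d(LW,R)=37/2
step 3: merge (I,R) at d=4, Q=-109; branch lengths I→-7/6, R→31/6; new cluster IR
  updated: d(D,IR)=21/2, d(EV,IR)=85/4, d(IR,LW)=75/4
step 4: merge (D,LW) at d=21/2, Q=-293/4; branch lengths D→51/16, LW→117/16; new cluster DLW
  updated: d(DLW,EV)=67/4, d(DLW,IR)=75/8
step 5: merge (DLW,EV) at d=67/4, Q=-379/8; branch lengths DLW→39/16, EV→229/16; new cluster DELVW
  updated: d(DELVW,IR)=111/16
step 6: merge (DELVW,IR) at d=111/16; branch lengths DELVW→111/32, IR→111/32; new cluster DEILRVW
final tree: (((D:51/16,(L:-8,W:11):117/16):39/16,(E:51/10,V:49/10):229/16):111/32,(I:-7/6,R:31/6):111/32)
total length: 819/16

819/16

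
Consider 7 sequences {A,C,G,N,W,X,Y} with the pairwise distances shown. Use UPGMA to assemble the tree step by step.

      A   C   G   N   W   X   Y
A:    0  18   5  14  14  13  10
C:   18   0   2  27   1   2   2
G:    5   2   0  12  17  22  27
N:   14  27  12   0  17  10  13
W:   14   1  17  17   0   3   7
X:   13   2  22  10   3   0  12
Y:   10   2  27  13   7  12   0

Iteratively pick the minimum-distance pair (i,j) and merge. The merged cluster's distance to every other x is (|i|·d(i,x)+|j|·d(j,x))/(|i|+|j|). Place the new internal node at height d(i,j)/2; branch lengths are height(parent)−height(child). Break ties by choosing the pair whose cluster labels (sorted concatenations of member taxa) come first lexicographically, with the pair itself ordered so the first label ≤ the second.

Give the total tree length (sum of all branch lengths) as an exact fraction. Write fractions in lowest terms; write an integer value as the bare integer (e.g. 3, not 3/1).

361/12

iteration 1: select C,W (d=1); attach at lengths (1/2, 1/2); label the merged cluster CW
  updated: d(A,CW)=16, d(CW,G)=19/2, d(CW,N)=22, d(CW,X)=5/2, d(CW,Y)=9/2
iteration 2: select CW,X (d=5/2); attach at lengths (3/4, 5/4); label the merged cluster CWX
  updated: d(A,CWX)=15, d(CWX,G)=41/3, d(CWX,N)=18, d(CWX,Y)=7
iteration 3: select A,G (d=5); attach at lengths (5/2, 5/2); label the merged cluster AG
  updated: d(AG,CWX)=43/3, d(AG,N)=13, d(AG,Y)=37/2
iteration 4: select CWX,Y (d=7); attach at lengths (9/4, 7/2); label the merged cluster CWXY
  updated: d(AG,CWXY)=123/8, d(CWXY,N)=67/4
iteration 5: select AG,N (d=13); attach at lengths (4, 13/2); label the merged cluster AGN
  updated: d(AGN,CWXY)=95/6
iteration 6: select AGN,CWXY (d=95/6); attach at lengths (17/12, 53/12); label the merged cluster ACGNWXY
final tree: (((A:5/2,G:5/2):4,N:13/2):17/12,(((C:1/2,W:1/2):3/4,X:5/4):9/4,Y:7/2):53/12)
total length: 361/12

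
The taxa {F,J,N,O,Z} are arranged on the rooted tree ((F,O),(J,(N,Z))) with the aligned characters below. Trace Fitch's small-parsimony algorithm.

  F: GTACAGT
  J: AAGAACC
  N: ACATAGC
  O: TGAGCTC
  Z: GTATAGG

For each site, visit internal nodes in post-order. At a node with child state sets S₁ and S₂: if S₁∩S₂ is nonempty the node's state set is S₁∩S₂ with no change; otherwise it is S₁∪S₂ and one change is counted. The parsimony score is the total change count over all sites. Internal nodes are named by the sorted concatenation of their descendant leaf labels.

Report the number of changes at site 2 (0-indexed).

site 0, node FO: F={G} ∪ O={T} → {G,T} (+1)
site 0, node NZ: N={A} ∪ Z={G} → {A,G} (+1)
site 0, node JNZ: J={A} ∩ NZ={A,G} → {A} (+0)
site 0, node FJNOZ: FO={G,T} ∪ JNZ={A} → {A,G,T} (+1)
site 1, node FO: F={T} ∪ O={G} → {G,T} (+1)
site 1, node NZ: N={C} ∪ Z={T} → {C,T} (+1)
site 1, node JNZ: J={A} ∪ NZ={C,T} → {A,C,T} (+1)
site 1, node FJNOZ: FO={G,T} ∩ JNZ={A,C,T} → {T} (+0)
site 2, node FO: F={A} ∩ O={A} → {A} (+0)
site 2, node NZ: N={A} ∩ Z={A} → {A} (+0)
site 2, node JNZ: J={G} ∪ NZ={A} → {A,G} (+1)
site 2, node FJNOZ: FO={A} ∩ JNZ={A,G} → {A} (+0)
site 3, node FO: F={C} ∪ O={G} → {C,G} (+1)
site 3, node NZ: N={T} ∩ Z={T} → {T} (+0)
site 3, node JNZ: J={A} ∪ NZ={T} → {A,T} (+1)
site 3, node FJNOZ: FO={C,G} ∪ JNZ={A,T} → {A,C,G,T} (+1)
site 4, node FO: F={A} ∪ O={C} → {A,C} (+1)
site 4, node NZ: N={A} ∩ Z={A} → {A} (+0)
site 4, node JNZ: J={A} ∩ NZ={A} → {A} (+0)
site 4, node FJNOZ: FO={A,C} ∩ JNZ={A} → {A} (+0)
site 5, node FO: F={G} ∪ O={T} → {G,T} (+1)
site 5, node NZ: N={G} ∩ Z={G} → {G} (+0)
site 5, node JNZ: J={C} ∪ NZ={G} → {C,G} (+1)
site 5, node FJNOZ: FO={G,T} ∩ JNZ={C,G} → {G} (+0)
site 6, node FO: F={T} ∪ O={C} → {C,T} (+1)
site 6, node NZ: N={C} ∪ Z={G} → {C,G} (+1)
site 6, node JNZ: J={C} ∩ NZ={C,G} → {C} (+0)
site 6, node FJNOZ: FO={C,T} ∩ JNZ={C} → {C} (+0)
per-site changes: [3, 3, 1, 3, 1, 2, 2]; total = 15

1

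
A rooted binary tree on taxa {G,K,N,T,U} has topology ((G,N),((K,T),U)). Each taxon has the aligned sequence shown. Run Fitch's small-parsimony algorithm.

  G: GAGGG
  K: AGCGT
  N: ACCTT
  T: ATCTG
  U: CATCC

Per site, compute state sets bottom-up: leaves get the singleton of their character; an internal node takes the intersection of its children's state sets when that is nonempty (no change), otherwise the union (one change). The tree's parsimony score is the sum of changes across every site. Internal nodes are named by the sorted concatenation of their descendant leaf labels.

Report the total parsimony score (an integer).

[col 0] GN: children G:{G}, N:{A} ∪→ {A,G}; cost 1
[col 0] KT: children K:{A}, T:{A} ∩→ {A}; cost 0
[col 0] KTU: children KT:{A}, U:{C} ∪→ {A,C}; cost 1
[col 0] GKNTU: children GN:{A,G}, KTU:{A,C} ∩→ {A}; cost 0
[col 1] GN: children G:{A}, N:{C} ∪→ {A,C}; cost 1
[col 1] KT: children K:{G}, T:{T} ∪→ {G,T}; cost 1
[col 1] KTU: children KT:{G,T}, U:{A} ∪→ {A,G,T}; cost 1
[col 1] GKNTU: children GN:{A,C}, KTU:{A,G,T} ∩→ {A}; cost 0
[col 2] GN: children G:{G}, N:{C} ∪→ {C,G}; cost 1
[col 2] KT: children K:{C}, T:{C} ∩→ {C}; cost 0
[col 2] KTU: children KT:{C}, U:{T} ∪→ {C,T}; cost 1
[col 2] GKNTU: children GN:{C,G}, KTU:{C,T} ∩→ {C}; cost 0
[col 3] GN: children G:{G}, N:{T} ∪→ {G,T}; cost 1
[col 3] KT: children K:{G}, T:{T} ∪→ {G,T}; cost 1
[col 3] KTU: children KT:{G,T}, U:{C} ∪→ {C,G,T}; cost 1
[col 3] GKNTU: children GN:{G,T}, KTU:{C,G,T} ∩→ {G,T}; cost 0
[col 4] GN: children G:{G}, N:{T} ∪→ {G,T}; cost 1
[col 4] KT: children K:{T}, T:{G} ∪→ {G,T}; cost 1
[col 4] KTU: children KT:{G,T}, U:{C} ∪→ {C,G,T}; cost 1
[col 4] GKNTU: children GN:{G,T}, KTU:{C,G,T} ∩→ {G,T}; cost 0
per-site changes: [2, 3, 2, 3, 3]; total = 13

13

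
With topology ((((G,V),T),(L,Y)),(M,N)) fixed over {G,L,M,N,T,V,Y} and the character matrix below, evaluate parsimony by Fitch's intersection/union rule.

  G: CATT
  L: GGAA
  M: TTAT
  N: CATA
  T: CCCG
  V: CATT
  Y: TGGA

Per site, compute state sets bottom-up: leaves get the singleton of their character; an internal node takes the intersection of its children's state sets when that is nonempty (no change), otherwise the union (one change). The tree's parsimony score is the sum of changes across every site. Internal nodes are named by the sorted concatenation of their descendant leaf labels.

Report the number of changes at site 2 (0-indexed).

site 0, node GV: G={C} ∩ V={C} → {C} (+0)
site 0, node GTV: GV={C} ∩ T={C} → {C} (+0)
site 0, node LY: L={G} ∪ Y={T} → {G,T} (+1)
site 0, node GLTVY: GTV={C} ∪ LY={G,T} → {C,G,T} (+1)
site 0, node MN: M={T} ∪ N={C} → {C,T} (+1)
site 0, node GLMNTVY: GLTVY={C,G,T} ∩ MN={C,T} → {C,T} (+0)
site 1, node GV: G={A} ∩ V={A} → {A} (+0)
site 1, node GTV: GV={A} ∪ T={C} → {A,C} (+1)
site 1, node LY: L={G} ∩ Y={G} → {G} (+0)
site 1, node GLTVY: GTV={A,C} ∪ LY={G} → {A,C,G} (+1)
site 1, node MN: M={T} ∪ N={A} → {A,T} (+1)
site 1, node GLMNTVY: GLTVY={A,C,G} ∩ MN={A,T} → {A} (+0)
site 2, node GV: G={T} ∩ V={T} → {T} (+0)
site 2, node GTV: GV={T} ∪ T={C} → {C,T} (+1)
site 2, node LY: L={A} ∪ Y={G} → {A,G} (+1)
site 2, node GLTVY: GTV={C,T} ∪ LY={A,G} → {A,C,G,T} (+1)
site 2, node MN: M={A} ∪ N={T} → {A,T} (+1)
site 2, node GLMNTVY: GLTVY={A,C,G,T} ∩ MN={A,T} → {A,T} (+0)
site 3, node GV: G={T} ∩ V={T} → {T} (+0)
site 3, node GTV: GV={T} ∪ T={G} → {G,T} (+1)
site 3, node LY: L={A} ∩ Y={A} → {A} (+0)
site 3, node GLTVY: GTV={G,T} ∪ LY={A} → {A,G,T} (+1)
site 3, node MN: M={T} ∪ N={A} → {A,T} (+1)
site 3, node GLMNTVY: GLTVY={A,G,T} ∩ MN={A,T} → {A,T} (+0)
per-site changes: [3, 3, 4, 3]; total = 13

4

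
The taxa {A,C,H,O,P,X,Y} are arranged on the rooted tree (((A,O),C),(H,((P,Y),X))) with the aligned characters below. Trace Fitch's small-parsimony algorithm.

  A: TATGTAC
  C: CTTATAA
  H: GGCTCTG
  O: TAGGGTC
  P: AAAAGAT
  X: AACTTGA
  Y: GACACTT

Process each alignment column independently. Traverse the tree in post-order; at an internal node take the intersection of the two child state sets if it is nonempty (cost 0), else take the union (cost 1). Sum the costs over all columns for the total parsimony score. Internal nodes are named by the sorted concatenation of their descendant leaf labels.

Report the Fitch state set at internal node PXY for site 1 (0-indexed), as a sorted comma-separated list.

A

[col 0] AO: children A:{T}, O:{T} ∩→ {T}; cost 0
[col 0] ACO: children AO:{T}, C:{C} ∪→ {C,T}; cost 1
[col 0] PY: children P:{A}, Y:{G} ∪→ {A,G}; cost 1
[col 0] PXY: children PY:{A,G}, X:{A} ∩→ {A}; cost 0
[col 0] HPXY: children H:{G}, PXY:{A} ∪→ {A,G}; cost 1
[col 0] ACHOPXY: children ACO:{C,T}, HPXY:{A,G} ∪→ {A,C,G,T}; cost 1
[col 1] AO: children A:{A}, O:{A} ∩→ {A}; cost 0
[col 1] ACO: children AO:{A}, C:{T} ∪→ {A,T}; cost 1
[col 1] PY: children P:{A}, Y:{A} ∩→ {A}; cost 0
[col 1] PXY: children PY:{A}, X:{A} ∩→ {A}; cost 0
[col 1] HPXY: children H:{G}, PXY:{A} ∪→ {A,G}; cost 1
[col 1] ACHOPXY: children ACO:{A,T}, HPXY:{A,G} ∩→ {A}; cost 0
[col 2] AO: children A:{T}, O:{G} ∪→ {G,T}; cost 1
[col 2] ACO: children AO:{G,T}, C:{T} ∩→ {T}; cost 0
[col 2] PY: children P:{A}, Y:{C} ∪→ {A,C}; cost 1
[col 2] PXY: children PY:{A,C}, X:{C} ∩→ {C}; cost 0
[col 2] HPXY: children H:{C}, PXY:{C} ∩→ {C}; cost 0
[col 2] ACHOPXY: children ACO:{T}, HPXY:{C} ∪→ {C,T}; cost 1
[col 3] AO: children A:{G}, O:{G} ∩→ {G}; cost 0
[col 3] ACO: children AO:{G}, C:{A} ∪→ {A,G}; cost 1
[col 3] PY: children P:{A}, Y:{A} ∩→ {A}; cost 0
[col 3] PXY: children PY:{A}, X:{T} ∪→ {A,T}; cost 1
[col 3] HPXY: children H:{T}, PXY:{A,T} ∩→ {T}; cost 0
[col 3] ACHOPXY: children ACO:{A,G}, HPXY:{T} ∪→ {A,G,T}; cost 1
[col 4] AO: children A:{T}, O:{G} ∪→ {G,T}; cost 1
[col 4] ACO: children AO:{G,T}, C:{T} ∩→ {T}; cost 0
[col 4] PY: children P:{G}, Y:{C} ∪→ {C,G}; cost 1
[col 4] PXY: children PY:{C,G}, X:{T} ∪→ {C,G,T}; cost 1
[col 4] HPXY: children H:{C}, PXY:{C,G,T} ∩→ {C}; cost 0
[col 4] ACHOPXY: children ACO:{T}, HPXY:{C} ∪→ {C,T}; cost 1
[col 5] AO: children A:{A}, O:{T} ∪→ {A,T}; cost 1
[col 5] ACO: children AO:{A,T}, C:{A} ∩→ {A}; cost 0
[col 5] PY: children P:{A}, Y:{T} ∪→ {A,T}; cost 1
[col 5] PXY: children PY:{A,T}, X:{G} ∪→ {A,G,T}; cost 1
[col 5] HPXY: children H:{T}, PXY:{A,G,T} ∩→ {T}; cost 0
[col 5] ACHOPXY: children ACO:{A}, HPXY:{T} ∪→ {A,T}; cost 1
[col 6] AO: children A:{C}, O:{C} ∩→ {C}; cost 0
[col 6] ACO: children AO:{C}, C:{A} ∪→ {A,C}; cost 1
[col 6] PY: children P:{T}, Y:{T} ∩→ {T}; cost 0
[col 6] PXY: children PY:{T}, X:{A} ∪→ {A,T}; cost 1
[col 6] HPXY: children H:{G}, PXY:{A,T} ∪→ {A,G,T}; cost 1
[col 6] ACHOPXY: children ACO:{A,C}, HPXY:{A,G,T} ∩→ {A}; cost 0
per-site changes: [4, 2, 3, 3, 4, 4, 3]; total = 23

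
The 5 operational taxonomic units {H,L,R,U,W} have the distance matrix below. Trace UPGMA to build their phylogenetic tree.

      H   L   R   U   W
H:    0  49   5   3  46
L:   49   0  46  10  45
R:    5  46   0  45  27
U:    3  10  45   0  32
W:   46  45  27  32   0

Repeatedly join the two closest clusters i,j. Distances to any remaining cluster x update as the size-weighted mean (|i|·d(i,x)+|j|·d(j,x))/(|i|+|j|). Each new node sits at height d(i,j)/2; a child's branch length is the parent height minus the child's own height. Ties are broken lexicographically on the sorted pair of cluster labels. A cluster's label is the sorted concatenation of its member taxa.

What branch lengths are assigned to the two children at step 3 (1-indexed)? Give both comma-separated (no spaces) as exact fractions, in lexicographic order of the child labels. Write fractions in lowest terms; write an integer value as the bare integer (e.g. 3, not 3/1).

1. join H+U (d=3) ⇒ HU; edges |H|=3/2, |U|=3/2
  updated: d(HU,L)=59/2, d(HU,R)=25, d(HU,W)=39
2. join HU+R (d=25) ⇒ HRU; edges |HU|=11, |R|=25/2
  updated: d(HRU,L)=35, d(HRU,W)=35
3. join HRU+L (d=35) ⇒ HLRU; edges |HRU|=5, |L|=35/2
  updated: d(HLRU,W)=75/2
4. join HLRU+W (d=75/2) ⇒ HLRUW; edges |HLRU|=5/4, |W|=75/4
final tree: ((((H:3/2,U:3/2):11,R:25/2):5,L:35/2):5/4,W:75/4)
total length: 69

5,35/2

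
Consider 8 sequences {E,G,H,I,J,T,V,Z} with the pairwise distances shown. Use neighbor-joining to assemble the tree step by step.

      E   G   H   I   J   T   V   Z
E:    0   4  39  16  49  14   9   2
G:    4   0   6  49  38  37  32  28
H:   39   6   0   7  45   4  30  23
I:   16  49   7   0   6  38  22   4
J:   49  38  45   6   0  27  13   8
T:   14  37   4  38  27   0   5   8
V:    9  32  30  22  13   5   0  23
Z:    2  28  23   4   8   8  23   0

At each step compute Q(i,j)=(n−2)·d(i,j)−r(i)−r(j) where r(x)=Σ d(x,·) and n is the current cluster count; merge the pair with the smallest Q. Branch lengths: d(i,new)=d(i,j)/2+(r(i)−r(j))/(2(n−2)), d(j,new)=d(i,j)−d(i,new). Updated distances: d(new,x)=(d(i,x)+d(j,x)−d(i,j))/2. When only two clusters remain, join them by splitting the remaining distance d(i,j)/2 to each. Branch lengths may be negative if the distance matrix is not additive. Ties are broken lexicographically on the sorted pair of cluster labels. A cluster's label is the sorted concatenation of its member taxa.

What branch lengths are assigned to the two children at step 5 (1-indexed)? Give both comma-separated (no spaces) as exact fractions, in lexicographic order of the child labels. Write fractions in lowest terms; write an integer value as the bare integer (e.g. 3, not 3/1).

1. join G+H (d=6, Q=-312) ⇒ GH; edges |G|=19/3, |H|=-1/3
  updated: d(E,GH)=37/2, d(GH,I)=25, d(GH,J)=77/2, d(GH,T)=35/2, d(GH,V)=28, d(GH,Z)=45/2
2. join I+J (d=6, Q=-445/2) ⇒ IJ; edges |I|=-1/20, |J|=121/20
  updated: d(E,IJ)=59/2, d(GH,IJ)=115/4, d(IJ,T)=59/2, d(IJ,V)=29/2, d(IJ,Z)=3
3. join IJ+Z (d=3, Q=-607/4) ⇒ IJZ; edges |IJ|=235/32, |Z|=-139/32
  updated: d(E,IJZ)=57/4, d(GH,IJZ)=193/8, d(IJZ,T)=69/4, d(IJZ,V)=69/4
4. join T+V (d=5, Q=-98) ⇒ TV; edges |T|=19/12, |V|=41/12
  updated: d(E,TV)=9, d(GH,TV)=81/4, d(IJZ,TV)=59/4
5. join E+TV (d=9, Q=-271/4) ⇒ ETV; edges |E|=63/16, |TV|=81/16
  updated: d(ETV,GH)=119/8, d(ETV,IJZ)=10
6. join ETV+GH (d=119/8, Q=-49) ⇒ EGHTV; edges |ETV|=3/8, |GH|=29/2
  updated: d(EGHTV,IJZ)=77/8
7. join EGHTV+IJZ (d=77/8) ⇒ EGHIJTVZ; edges |EGHTV|=77/16, |IJZ|=77/16
final tree: (((E:63/16,(T:19/12,V:41/12):81/16):3/8,(G:19/3,H:-1/3):29/2):77/16,((I:-1/20,J:121/20):235/32,Z:-139/32):77/16)
total length: 107/2

63/16,81/16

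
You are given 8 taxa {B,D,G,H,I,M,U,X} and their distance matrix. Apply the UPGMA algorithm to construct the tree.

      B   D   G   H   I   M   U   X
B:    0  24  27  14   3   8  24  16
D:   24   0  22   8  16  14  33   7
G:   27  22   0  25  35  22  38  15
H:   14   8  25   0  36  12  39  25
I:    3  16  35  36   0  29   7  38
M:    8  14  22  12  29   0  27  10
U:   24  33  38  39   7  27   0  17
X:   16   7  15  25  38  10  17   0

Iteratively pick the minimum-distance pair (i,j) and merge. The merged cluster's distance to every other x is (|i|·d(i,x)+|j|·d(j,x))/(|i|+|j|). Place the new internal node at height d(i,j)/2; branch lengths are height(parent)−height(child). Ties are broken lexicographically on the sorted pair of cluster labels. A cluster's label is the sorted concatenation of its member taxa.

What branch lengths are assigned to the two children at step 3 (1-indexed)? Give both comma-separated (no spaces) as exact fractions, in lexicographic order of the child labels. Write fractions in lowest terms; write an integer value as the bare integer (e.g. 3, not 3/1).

step 1: merge (B,I) at d=3; branch lengths B→3/2, I→3/2; new cluster BI
  updated: d(BI,D)=20, d(BI,G)=31, d(BI,H)=25, d(BI,M)=37/2, d(BI,U)=31/2, d(BI,X)=27
step 2: merge (D,X) at d=7; branch lengths D→7/2, X→7/2; new cluster DX
  updated: d(BI,DX)=47/2, d(DX,G)=37/2, d(DX,H)=33/2, d(DX,M)=12, d(DX,U)=25
step 3: merge (DX,M) at d=12; branch lengths DX→5/2, M→6; new cluster DMX
  updated: d(BI,DMX)=131/6, d(DMX,G)=59/3, d(DMX,H)=15, d(DMX,U)=77/3
step 4: merge (DMX,H) at d=15; branch lengths DMX→3/2, H→15/2; new cluster DHMX
  updated: d(BI,DHMX)=181/8, d(DHMX,G)=21, d(DHMX,U)=29
step 5: merge (BI,U) at d=31/2; branch lengths BI→25/4, U→31/4; new cluster BIU
  updated: d(BIU,DHMX)=99/4, d(BIU,G)=100/3
step 6: merge (DHMX,G) at d=21; branch lengths DHMX→3, G→21/2; new cluster DGHMX
  updated: d(BIU,DGHMX)=397/15
step 7: merge (BIU,DGHMX) at d=397/15; branch lengths BIU→329/60, DGHMX→41/15; new cluster BDGHIMUX
final tree: (((B:3/2,I:3/2):25/4,U:31/4):329/60,((((D:7/2,X:7/2):5/2,M:6):3/2,H:15/2):3,G:21/2):41/15)
total length: 3793/60

5/2,6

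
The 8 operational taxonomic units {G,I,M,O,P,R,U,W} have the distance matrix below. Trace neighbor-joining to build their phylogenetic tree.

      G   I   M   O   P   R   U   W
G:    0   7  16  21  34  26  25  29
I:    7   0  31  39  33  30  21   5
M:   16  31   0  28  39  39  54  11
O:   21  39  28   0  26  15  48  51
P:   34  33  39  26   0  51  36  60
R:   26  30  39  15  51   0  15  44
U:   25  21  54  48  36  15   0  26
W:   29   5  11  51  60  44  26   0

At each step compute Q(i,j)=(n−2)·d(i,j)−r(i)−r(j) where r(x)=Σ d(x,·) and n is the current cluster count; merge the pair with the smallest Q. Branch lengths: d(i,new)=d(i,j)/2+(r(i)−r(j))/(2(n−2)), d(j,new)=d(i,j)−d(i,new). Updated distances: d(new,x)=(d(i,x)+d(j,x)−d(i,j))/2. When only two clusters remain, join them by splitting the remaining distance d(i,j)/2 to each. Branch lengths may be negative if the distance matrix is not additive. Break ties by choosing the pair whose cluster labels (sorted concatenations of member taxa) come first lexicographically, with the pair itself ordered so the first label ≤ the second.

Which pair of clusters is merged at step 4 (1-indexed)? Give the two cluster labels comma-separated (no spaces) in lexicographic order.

G,IMW

iteration 1: select M,W (d=11, Q=-378); attach at lengths (29/6, 37/6); label the merged cluster MW
  updated: d(G,MW)=17, d(I,MW)=25/2, d(MW,O)=34, d(MW,P)=44, d(MW,R)=36, d(MW,U)=69/2
iteration 2: select O,R (d=15, Q=-281); attach at lengths (17/2, 13/2); label the merged cluster OR
  updated: d(G,OR)=16, d(I,OR)=27, d(MW,OR)=55/2, d(OR,P)=31, d(OR,U)=24
iteration 3: select I,MW (d=25/2, Q=-186); attach at lengths (15/8, 85/8); label the merged cluster IMW
  updated: d(G,IMW)=23/4, d(IMW,OR)=21, d(IMW,P)=129/4, d(IMW,U)=43/2
iteration 4: select G,IMW (d=23/4, Q=-144); attach at lengths (35/12, 17/6); label the merged cluster GIMW
  updated: d(GIMW,OR)=125/8, d(GIMW,P)=121/4, d(GIMW,U)=163/8
iteration 5: select GIMW,U (d=163/8, Q=-847/8); attach at lengths (213/32, 439/32); label the merged cluster GIMUW
  updated: d(GIMUW,OR)=77/8, d(GIMUW,P)=367/16
iteration 6: select GIMUW,OR (d=77/8, Q=-1017/16); attach at lengths (25/32, 283/32); label the merged cluster GIMORUW
  updated: d(GIMORUW,P)=709/32
iteration 7: select GIMORUW,P (d=709/32); attach at lengths (709/64, 709/64); label the merged cluster GIMOPRUW
final tree: ((((G:35/12,(I:15/8,(M:29/6,W:37/6):85/8):17/6):213/32,U:439/32):25/32,(O:17/2,R:13/2):283/32):709/64,P:709/64)
total length: 3085/32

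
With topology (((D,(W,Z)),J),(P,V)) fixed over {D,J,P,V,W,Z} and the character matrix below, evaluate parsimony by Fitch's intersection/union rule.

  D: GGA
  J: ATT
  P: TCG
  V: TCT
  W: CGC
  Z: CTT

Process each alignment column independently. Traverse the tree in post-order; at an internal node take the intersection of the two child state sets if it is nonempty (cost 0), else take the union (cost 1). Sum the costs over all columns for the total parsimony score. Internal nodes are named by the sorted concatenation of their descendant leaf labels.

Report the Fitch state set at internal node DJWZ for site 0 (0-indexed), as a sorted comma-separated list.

WZ@0: {C} ∩ {C} = {C} (intersection, +0)
DWZ@0: {G} ∪ {C} = {C,G} (union, +1)
DJWZ@0: {C,G} ∪ {A} = {A,C,G} (union, +1)
PV@0: {T} ∩ {T} = {T} (intersection, +0)
DJPVWZ@0: {A,C,G} ∪ {T} = {A,C,G,T} (union, +1)
WZ@1: {G} ∪ {T} = {G,T} (union, +1)
DWZ@1: {G} ∩ {G,T} = {G} (intersection, +0)
DJWZ@1: {G} ∪ {T} = {G,T} (union, +1)
PV@1: {C} ∩ {C} = {C} (intersection, +0)
DJPVWZ@1: {G,T} ∪ {C} = {C,G,T} (union, +1)
WZ@2: {C} ∪ {T} = {C,T} (union, +1)
DWZ@2: {A} ∪ {C,T} = {A,C,T} (union, +1)
DJWZ@2: {A,C,T} ∩ {T} = {T} (intersection, +0)
PV@2: {G} ∪ {T} = {G,T} (union, +1)
DJPVWZ@2: {T} ∩ {G,T} = {T} (intersection, +0)
per-site changes: [3, 3, 3]; total = 9

A,C,G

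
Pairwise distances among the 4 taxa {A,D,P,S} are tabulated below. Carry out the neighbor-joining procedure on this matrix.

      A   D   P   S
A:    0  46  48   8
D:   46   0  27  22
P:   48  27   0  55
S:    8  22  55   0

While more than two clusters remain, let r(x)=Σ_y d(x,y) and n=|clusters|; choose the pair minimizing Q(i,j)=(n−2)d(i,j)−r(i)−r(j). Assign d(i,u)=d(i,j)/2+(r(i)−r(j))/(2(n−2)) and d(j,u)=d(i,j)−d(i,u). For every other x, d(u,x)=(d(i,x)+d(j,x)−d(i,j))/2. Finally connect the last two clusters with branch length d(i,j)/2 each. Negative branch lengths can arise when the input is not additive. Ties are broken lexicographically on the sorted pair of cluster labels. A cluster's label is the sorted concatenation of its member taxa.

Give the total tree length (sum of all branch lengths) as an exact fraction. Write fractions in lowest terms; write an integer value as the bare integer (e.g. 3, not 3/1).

241/4

step 1: merge (A,S) at d=8, Q=-171; branch lengths A→33/4, S→-1/4; new cluster AS
  updated: d(AS,D)=30, d(AS,P)=95/2
step 2: merge (AS,D) at d=30, Q=-209/2; branch lengths AS→101/4, D→19/4; new cluster ADS
  updated: d(ADS,P)=89/4
step 3: merge (ADS,P) at d=89/4; branch lengths ADS→89/8, P→89/8; new cluster ADPS
final tree: (((A:33/4,S:-1/4):101/4,D:19/4):89/8,P:89/8)
total length: 241/4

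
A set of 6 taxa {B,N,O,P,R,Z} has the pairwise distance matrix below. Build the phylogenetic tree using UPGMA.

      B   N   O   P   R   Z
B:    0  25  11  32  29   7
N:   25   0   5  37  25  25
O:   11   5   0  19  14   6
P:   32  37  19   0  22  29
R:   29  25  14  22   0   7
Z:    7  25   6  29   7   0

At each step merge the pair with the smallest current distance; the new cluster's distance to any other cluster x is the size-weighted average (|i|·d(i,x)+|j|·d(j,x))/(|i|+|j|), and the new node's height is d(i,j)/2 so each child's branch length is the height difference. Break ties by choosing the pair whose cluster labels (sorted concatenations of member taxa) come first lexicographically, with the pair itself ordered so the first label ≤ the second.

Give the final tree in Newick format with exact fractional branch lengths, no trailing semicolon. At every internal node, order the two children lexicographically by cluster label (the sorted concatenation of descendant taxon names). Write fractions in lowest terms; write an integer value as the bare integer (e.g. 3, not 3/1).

((((B:7/2,Z:7/2):39/8,(N:5/2,O:5/2):47/8):1,R:75/8):181/40,P:139/10)

1. join N+O (d=5) ⇒ NO; edges |N|=5/2, |O|=5/2
  updated: d(B,NO)=18, d(NO,P)=28, d(NO,R)=39/2, d(NO,Z)=31/2
2. join B+Z (d=7) ⇒ BZ; edges |B|=7/2, |Z|=7/2
  updated: d(BZ,NO)=67/4, d(BZ,P)=61/2, d(BZ,R)=18
3. join BZ+NO (d=67/4) ⇒ BNOZ; edges |BZ|=39/8, |NO|=47/8
  updated: d(BNOZ,P)=117/4, d(BNOZ,R)=75/4
4. join BNOZ+R (d=75/4) ⇒ BNORZ; edges |BNOZ|=1, |R|=75/8
  updated: d(BNORZ,P)=139/5
5. join BNORZ+P (d=139/5) ⇒ BNOPRZ; edges |BNORZ|=181/40, |P|=139/10
final tree: ((((B:7/2,Z:7/2):39/8,(N:5/2,O:5/2):47/8):1,R:75/8):181/40,P:139/10)
total length: 1031/20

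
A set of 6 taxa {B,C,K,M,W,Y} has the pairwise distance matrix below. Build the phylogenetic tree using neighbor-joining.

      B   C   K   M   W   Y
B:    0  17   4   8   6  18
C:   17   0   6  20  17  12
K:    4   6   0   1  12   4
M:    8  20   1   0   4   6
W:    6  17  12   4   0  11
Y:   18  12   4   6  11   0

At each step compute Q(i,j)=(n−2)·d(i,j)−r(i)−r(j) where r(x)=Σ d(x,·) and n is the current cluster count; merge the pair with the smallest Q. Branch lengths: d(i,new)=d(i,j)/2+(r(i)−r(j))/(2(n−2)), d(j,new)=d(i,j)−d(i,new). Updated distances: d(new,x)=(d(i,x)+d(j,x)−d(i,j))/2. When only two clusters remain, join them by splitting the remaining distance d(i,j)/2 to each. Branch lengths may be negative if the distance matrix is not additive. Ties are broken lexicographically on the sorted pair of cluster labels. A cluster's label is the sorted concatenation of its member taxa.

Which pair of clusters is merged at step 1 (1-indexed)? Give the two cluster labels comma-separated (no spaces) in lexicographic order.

iteration 1: select B,W (d=6, Q=-79); attach at lengths (27/8, 21/8); label the merged cluster BW
  updated: d(BW,C)=14, d(BW,K)=5, d(BW,M)=3, d(BW,Y)=23/2
iteration 2: select BW,M (d=3, Q=-109/2); attach at lengths (25/12, 11/12); label the merged cluster BMW
  updated: d(BMW,C)=31/2, d(BMW,K)=3/2, d(BMW,Y)=29/4
iteration 3: select BMW,Y (d=29/4, Q=-33); attach at lengths (31/8, 27/8); label the merged cluster BMWY
  updated: d(BMWY,C)=81/8, d(BMWY,K)=-7/8
iteration 4: select BMWY,C (d=81/8, Q=-61/4); attach at lengths (13/8, 17/2); label the merged cluster BCMWY
  updated: d(BCMWY,K)=-5/2
iteration 5: select BCMWY,K (d=-5/2); attach at lengths (-5/4, -5/4); label the merged cluster BCKMWY
final tree: (((((B:27/8,W:21/8):25/12,M:11/12):31/8,Y:27/8):13/8,C:17/2):-5/4,K:-5/4)
total length: 191/8

B,W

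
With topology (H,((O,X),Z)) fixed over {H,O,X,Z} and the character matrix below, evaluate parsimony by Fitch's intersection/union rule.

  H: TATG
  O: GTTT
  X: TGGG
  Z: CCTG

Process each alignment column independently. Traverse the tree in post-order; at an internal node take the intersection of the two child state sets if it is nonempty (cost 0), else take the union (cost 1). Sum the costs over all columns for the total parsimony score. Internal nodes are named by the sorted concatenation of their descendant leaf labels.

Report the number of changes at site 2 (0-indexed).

site 0, node OX: O={G} ∪ X={T} → {G,T} (+1)
site 0, node OXZ: OX={G,T} ∪ Z={C} → {C,G,T} (+1)
site 0, node HOXZ: H={T} ∩ OXZ={C,G,T} → {T} (+0)
site 1, node OX: O={T} ∪ X={G} → {G,T} (+1)
site 1, node OXZ: OX={G,T} ∪ Z={C} → {C,G,T} (+1)
site 1, node HOXZ: H={A} ∪ OXZ={C,G,T} → {A,C,G,T} (+1)
site 2, node OX: O={T} ∪ X={G} → {G,T} (+1)
site 2, node OXZ: OX={G,T} ∩ Z={T} → {T} (+0)
site 2, node HOXZ: H={T} ∩ OXZ={T} → {T} (+0)
site 3, node OX: O={T} ∪ X={G} → {G,T} (+1)
site 3, node OXZ: OX={G,T} ∩ Z={G} → {G} (+0)
site 3, node HOXZ: H={G} ∩ OXZ={G} → {G} (+0)
per-site changes: [2, 3, 1, 1]; total = 7

1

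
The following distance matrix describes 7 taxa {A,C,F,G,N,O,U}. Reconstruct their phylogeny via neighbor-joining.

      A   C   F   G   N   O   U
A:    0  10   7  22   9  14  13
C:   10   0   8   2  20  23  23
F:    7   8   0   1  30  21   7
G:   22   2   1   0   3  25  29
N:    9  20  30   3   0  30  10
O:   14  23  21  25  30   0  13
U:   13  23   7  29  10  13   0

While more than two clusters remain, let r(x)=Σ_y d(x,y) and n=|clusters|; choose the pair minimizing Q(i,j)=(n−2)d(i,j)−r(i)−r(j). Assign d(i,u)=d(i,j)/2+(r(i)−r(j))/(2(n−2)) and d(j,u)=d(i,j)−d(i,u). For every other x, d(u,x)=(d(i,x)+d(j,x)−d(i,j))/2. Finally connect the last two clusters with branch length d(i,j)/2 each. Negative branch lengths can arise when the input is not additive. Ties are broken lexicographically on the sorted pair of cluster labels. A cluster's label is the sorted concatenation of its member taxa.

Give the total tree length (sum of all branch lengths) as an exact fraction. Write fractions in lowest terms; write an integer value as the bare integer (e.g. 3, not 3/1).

323/8

step 1: merge (G,N) at d=3, Q=-169; branch lengths G→-1/2, N→7/2; new cluster GN
  updated: d(A,GN)=14, d(C,GN)=19/2, d(F,GN)=14, d(GN,O)=26, d(GN,U)=18
step 2: merge (O,U) at d=13, Q=-119; branch lengths O→75/8, U→29/8; new cluster OU
  updated: d(A,OU)=7, d(C,OU)=33/2, d(F,OU)=15/2, d(GN,OU)=31/2
step 3: merge (C,GN) at d=19/2, Q=-137/2; branch lengths C→13/4, GN→25/4; new cluster CGN
  updated: d(A,CGN)=29/4, d(CGN,F)=25/4, d(CGN,OU)=45/4
step 4: merge (A,OU) at d=7, Q=-33; branch lengths A→19/8, OU→37/8; new cluster AOU
  updated: d(AOU,CGN)=23/4, d(AOU,F)=15/4
step 5: merge (AOU,CGN) at d=23/4, Q=-63/4; branch lengths AOU→13/8, CGN→33/8; new cluster ACGNOU
  updated: d(ACGNOU,F)=17/8
step 6: merge (ACGNOU,F) at d=17/8; branch lengths ACGNOU→17/16, F→17/16; new cluster ACFGNOU
final tree: (((A:19/8,(O:75/8,U:29/8):37/8):13/8,(C:13/4,(G:-1/2,N:7/2):25/4):33/8):17/16,F:17/16)
total length: 323/8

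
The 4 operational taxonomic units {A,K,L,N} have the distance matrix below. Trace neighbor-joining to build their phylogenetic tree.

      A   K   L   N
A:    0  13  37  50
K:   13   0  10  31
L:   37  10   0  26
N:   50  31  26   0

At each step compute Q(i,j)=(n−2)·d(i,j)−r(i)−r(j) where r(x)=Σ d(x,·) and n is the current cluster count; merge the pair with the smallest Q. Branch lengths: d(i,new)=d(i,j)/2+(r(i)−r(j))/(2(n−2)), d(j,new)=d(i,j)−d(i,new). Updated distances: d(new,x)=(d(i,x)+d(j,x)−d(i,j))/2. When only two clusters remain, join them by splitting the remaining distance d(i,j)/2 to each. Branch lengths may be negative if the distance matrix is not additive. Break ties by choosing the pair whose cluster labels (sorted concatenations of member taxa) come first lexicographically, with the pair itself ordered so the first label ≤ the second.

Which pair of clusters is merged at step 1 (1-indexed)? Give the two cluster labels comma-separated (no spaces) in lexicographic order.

1. join A+K (d=13, Q=-128) ⇒ AK; edges |A|=18, |K|=-5
  updated: d(AK,L)=17, d(AK,N)=34
2. join AK+L (d=17, Q=-77) ⇒ AKL; edges |AK|=25/2, |L|=9/2
  updated: d(AKL,N)=43/2
3. join AKL+N (d=43/2) ⇒ AKLN; edges |AKL|=43/4, |N|=43/4
final tree: (((A:18,K:-5):25/2,L:9/2):43/4,N:43/4)
total length: 103/2

A,K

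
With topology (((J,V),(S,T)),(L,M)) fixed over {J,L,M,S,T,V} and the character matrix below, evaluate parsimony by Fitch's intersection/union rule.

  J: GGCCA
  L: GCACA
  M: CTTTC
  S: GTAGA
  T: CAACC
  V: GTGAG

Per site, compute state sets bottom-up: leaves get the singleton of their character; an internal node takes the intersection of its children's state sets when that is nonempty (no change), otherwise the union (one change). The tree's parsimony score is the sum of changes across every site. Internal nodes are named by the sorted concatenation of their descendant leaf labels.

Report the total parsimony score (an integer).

JV@0: {G} ∩ {G} = {G} (intersection, +0)
ST@0: {G} ∪ {C} = {C,G} (union, +1)
JSTV@0: {G} ∩ {C,G} = {G} (intersection, +0)
LM@0: {G} ∪ {C} = {C,G} (union, +1)
JLMSTV@0: {G} ∩ {C,G} = {G} (intersection, +0)
JV@1: {G} ∪ {T} = {G,T} (union, +1)
ST@1: {T} ∪ {A} = {A,T} (union, +1)
JSTV@1: {G,T} ∩ {A,T} = {T} (intersection, +0)
LM@1: {C} ∪ {T} = {C,T} (union, +1)
JLMSTV@1: {T} ∩ {C,T} = {T} (intersection, +0)
JV@2: {C} ∪ {G} = {C,G} (union, +1)
ST@2: {A} ∩ {A} = {A} (intersection, +0)
JSTV@2: {C,G} ∪ {A} = {A,C,G} (union, +1)
LM@2: {A} ∪ {T} = {A,T} (union, +1)
JLMSTV@2: {A,C,G} ∩ {A,T} = {A} (intersection, +0)
JV@3: {C} ∪ {A} = {A,C} (union, +1)
ST@3: {G} ∪ {C} = {C,G} (union, +1)
JSTV@3: {A,C} ∩ {C,G} = {C} (intersection, +0)
LM@3: {C} ∪ {T} = {C,T} (union, +1)
JLMSTV@3: {C} ∩ {C,T} = {C} (intersection, +0)
JV@4: {A} ∪ {G} = {A,G} (union, +1)
ST@4: {A} ∪ {C} = {A,C} (union, +1)
JSTV@4: {A,G} ∩ {A,C} = {A} (intersection, +0)
LM@4: {A} ∪ {C} = {A,C} (union, +1)
JLMSTV@4: {A} ∩ {A,C} = {A} (intersection, +0)
per-site changes: [2, 3, 3, 3, 3]; total = 14

14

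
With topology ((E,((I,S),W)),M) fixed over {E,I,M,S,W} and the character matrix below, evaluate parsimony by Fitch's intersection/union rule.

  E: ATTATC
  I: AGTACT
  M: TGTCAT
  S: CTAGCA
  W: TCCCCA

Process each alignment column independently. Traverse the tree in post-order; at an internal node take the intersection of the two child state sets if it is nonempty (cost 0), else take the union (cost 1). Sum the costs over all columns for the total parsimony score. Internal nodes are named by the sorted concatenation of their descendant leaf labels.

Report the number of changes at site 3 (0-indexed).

site 0, node IS: I={A} ∪ S={C} → {A,C} (+1)
site 0, node ISW: IS={A,C} ∪ W={T} → {A,C,T} (+1)
site 0, node EISW: E={A} ∩ ISW={A,C,T} → {A} (+0)
site 0, node EIMSW: EISW={A} ∪ M={T} → {A,T} (+1)
site 1, node IS: I={G} ∪ S={T} → {G,T} (+1)
site 1, node ISW: IS={G,T} ∪ W={C} → {C,G,T} (+1)
site 1, node EISW: E={T} ∩ ISW={C,G,T} → {T} (+0)
site 1, node EIMSW: EISW={T} ∪ M={G} → {G,T} (+1)
site 2, node IS: I={T} ∪ S={A} → {A,T} (+1)
site 2, node ISW: IS={A,T} ∪ W={C} → {A,C,T} (+1)
site 2, node EISW: E={T} ∩ ISW={A,C,T} → {T} (+0)
site 2, node EIMSW: EISW={T} ∩ M={T} → {T} (+0)
site 3, node IS: I={A} ∪ S={G} → {A,G} (+1)
site 3, node ISW: IS={A,G} ∪ W={C} → {A,C,G} (+1)
site 3, node EISW: E={A} ∩ ISW={A,C,G} → {A} (+0)
site 3, node EIMSW: EISW={A} ∪ M={C} → {A,C} (+1)
site 4, node IS: I={C} ∩ S={C} → {C} (+0)
site 4, node ISW: IS={C} ∩ W={C} → {C} (+0)
site 4, node EISW: E={T} ∪ ISW={C} → {C,T} (+1)
site 4, node EIMSW: EISW={C,T} ∪ M={A} → {A,C,T} (+1)
site 5, node IS: I={T} ∪ S={A} → {A,T} (+1)
site 5, node ISW: IS={A,T} ∩ W={A} → {A} (+0)
site 5, node EISW: E={C} ∪ ISW={A} → {A,C} (+1)
site 5, node EIMSW: EISW={A,C} ∪ M={T} → {A,C,T} (+1)
per-site changes: [3, 3, 2, 3, 2, 3]; total = 16

3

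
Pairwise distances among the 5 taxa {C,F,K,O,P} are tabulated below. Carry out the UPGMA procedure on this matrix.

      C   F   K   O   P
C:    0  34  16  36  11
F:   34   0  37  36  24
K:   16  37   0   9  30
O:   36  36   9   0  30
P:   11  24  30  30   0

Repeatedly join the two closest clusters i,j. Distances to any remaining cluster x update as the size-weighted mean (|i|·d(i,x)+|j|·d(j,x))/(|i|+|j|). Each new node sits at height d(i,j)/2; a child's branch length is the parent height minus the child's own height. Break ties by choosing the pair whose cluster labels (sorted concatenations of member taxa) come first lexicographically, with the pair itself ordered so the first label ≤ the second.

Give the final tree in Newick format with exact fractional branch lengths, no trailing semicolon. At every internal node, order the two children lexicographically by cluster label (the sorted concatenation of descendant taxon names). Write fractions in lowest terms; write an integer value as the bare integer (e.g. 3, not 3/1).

(((C:11/2,P:11/2):17/2,(K:9/2,O:9/2):19/2):19/8,F:131/8)

iteration 1: select K,O (d=9); attach at lengths (9/2, 9/2); label the merged cluster KO
  updated: d(C,KO)=26, d(F,KO)=73/2, d(KO,P)=30
iteration 2: select C,P (d=11); attach at lengths (11/2, 11/2); label the merged cluster CP
  updated: d(CP,F)=29, d(CP,KO)=28
iteration 3: select CP,KO (d=28); attach at lengths (17/2, 19/2); label the merged cluster CKOP
  updated: d(CKOP,F)=131/4
iteration 4: select CKOP,F (d=131/4); attach at lengths (19/8, 131/8); label the merged cluster CFKOP
final tree: (((C:11/2,P:11/2):17/2,(K:9/2,O:9/2):19/2):19/8,F:131/8)
total length: 227/4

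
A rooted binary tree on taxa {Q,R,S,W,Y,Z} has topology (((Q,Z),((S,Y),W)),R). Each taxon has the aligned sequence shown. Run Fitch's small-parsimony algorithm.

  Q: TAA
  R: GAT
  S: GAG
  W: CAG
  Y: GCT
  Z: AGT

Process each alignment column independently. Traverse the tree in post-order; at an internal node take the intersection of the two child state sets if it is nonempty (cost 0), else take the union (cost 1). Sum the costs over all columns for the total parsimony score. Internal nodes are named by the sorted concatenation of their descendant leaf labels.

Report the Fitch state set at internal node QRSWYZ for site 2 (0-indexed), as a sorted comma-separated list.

[col 0] QZ: children Q:{T}, Z:{A} ∪→ {A,T}; cost 1
[col 0] SY: children S:{G}, Y:{G} ∩→ {G}; cost 0
[col 0] SWY: children SY:{G}, W:{C} ∪→ {C,G}; cost 1
[col 0] QSWYZ: children QZ:{A,T}, SWY:{C,G} ∪→ {A,C,G,T}; cost 1
[col 0] QRSWYZ: children QSWYZ:{A,C,G,T}, R:{G} ∩→ {G}; cost 0
[col 1] QZ: children Q:{A}, Z:{G} ∪→ {A,G}; cost 1
[col 1] SY: children S:{A}, Y:{C} ∪→ {A,C}; cost 1
[col 1] SWY: children SY:{A,C}, W:{A} ∩→ {A}; cost 0
[col 1] QSWYZ: children QZ:{A,G}, SWY:{A} ∩→ {A}; cost 0
[col 1] QRSWYZ: children QSWYZ:{A}, R:{A} ∩→ {A}; cost 0
[col 2] QZ: children Q:{A}, Z:{T} ∪→ {A,T}; cost 1
[col 2] SY: children S:{G}, Y:{T} ∪→ {G,T}; cost 1
[col 2] SWY: children SY:{G,T}, W:{G} ∩→ {G}; cost 0
[col 2] QSWYZ: children QZ:{A,T}, SWY:{G} ∪→ {A,G,T}; cost 1
[col 2] QRSWYZ: children QSWYZ:{A,G,T}, R:{T} ∩→ {T}; cost 0
per-site changes: [3, 2, 3]; total = 8

T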